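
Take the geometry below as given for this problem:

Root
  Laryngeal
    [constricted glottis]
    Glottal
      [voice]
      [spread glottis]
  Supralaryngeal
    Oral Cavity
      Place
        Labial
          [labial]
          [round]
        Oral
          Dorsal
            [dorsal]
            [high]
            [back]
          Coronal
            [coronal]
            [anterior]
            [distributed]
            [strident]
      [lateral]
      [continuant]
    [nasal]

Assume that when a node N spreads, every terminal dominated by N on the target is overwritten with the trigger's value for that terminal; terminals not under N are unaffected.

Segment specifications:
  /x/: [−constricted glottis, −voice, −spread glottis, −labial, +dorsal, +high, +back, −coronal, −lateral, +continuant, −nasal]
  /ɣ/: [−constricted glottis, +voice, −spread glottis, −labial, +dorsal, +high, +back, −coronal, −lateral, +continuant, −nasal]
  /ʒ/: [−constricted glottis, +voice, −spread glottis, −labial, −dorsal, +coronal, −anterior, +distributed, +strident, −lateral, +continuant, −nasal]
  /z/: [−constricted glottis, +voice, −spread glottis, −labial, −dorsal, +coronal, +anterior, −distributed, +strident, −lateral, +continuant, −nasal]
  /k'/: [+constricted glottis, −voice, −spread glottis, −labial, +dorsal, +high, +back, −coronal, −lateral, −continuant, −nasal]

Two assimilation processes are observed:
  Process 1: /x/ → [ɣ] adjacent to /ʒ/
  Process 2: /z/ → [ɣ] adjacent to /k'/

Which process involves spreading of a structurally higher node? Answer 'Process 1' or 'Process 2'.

Process 1

Process 1 alters [voice]; the lowest dominating node is [voice] (depth 3 from Root).
Process 2 alters [coronal], [anterior], [distributed], [strident], [dorsal], [high], [back]; the lowest common ancestor is Oral (depth 4 from Root).
[voice] (depth 3) sits above Oral (depth 4), making Process 1 the one with the higher spreading node.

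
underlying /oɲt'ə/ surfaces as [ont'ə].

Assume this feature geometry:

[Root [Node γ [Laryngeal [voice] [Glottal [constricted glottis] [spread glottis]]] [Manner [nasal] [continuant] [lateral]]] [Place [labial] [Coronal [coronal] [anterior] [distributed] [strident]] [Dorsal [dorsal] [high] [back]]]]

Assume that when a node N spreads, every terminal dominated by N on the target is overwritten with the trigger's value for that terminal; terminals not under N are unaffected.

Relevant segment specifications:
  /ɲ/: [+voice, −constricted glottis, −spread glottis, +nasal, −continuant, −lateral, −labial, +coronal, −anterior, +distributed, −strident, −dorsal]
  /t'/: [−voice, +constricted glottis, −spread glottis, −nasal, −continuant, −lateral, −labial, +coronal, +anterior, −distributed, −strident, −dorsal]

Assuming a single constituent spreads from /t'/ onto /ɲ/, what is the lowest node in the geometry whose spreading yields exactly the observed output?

Feature comparison: [anterior], [distributed] differ between /ɲ/ and [n]; the remaining terminals match.
Tracing each changed feature up the tree, the paths first meet at Coronal; any lower node misses at least one of them.
Spreading Coronal from /t'/ overwrites each of those terminals with /t'/'s values, yielding exactly [n].
Features on which the two segments disagree outside Coronal, such as [voice], [constricted glottis], are unchanged — nothing dominating them spread, and Coronal is the minimal sufficient constituent.

Coronal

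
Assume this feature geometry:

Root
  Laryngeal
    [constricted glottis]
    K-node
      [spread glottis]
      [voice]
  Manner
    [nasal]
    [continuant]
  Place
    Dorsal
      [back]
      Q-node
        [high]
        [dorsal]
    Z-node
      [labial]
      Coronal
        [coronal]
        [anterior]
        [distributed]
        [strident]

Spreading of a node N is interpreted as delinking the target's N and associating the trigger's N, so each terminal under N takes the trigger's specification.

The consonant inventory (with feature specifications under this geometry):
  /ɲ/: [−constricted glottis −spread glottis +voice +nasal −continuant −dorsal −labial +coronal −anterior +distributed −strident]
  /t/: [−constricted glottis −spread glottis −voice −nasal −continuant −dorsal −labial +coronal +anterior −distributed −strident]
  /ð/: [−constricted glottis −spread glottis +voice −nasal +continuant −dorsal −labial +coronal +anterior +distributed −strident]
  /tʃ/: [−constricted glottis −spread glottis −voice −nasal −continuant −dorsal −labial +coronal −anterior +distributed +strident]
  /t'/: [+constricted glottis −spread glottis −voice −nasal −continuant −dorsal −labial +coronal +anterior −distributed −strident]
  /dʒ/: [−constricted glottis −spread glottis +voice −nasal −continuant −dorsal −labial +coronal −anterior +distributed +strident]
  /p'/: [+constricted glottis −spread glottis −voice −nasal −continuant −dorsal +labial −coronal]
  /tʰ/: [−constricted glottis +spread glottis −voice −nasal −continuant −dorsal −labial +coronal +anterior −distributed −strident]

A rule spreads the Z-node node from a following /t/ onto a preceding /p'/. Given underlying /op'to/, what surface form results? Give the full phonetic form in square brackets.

The Z-node node dominates the terminals [labial], [coronal], [anterior], [distributed], [strident].
Spreading Z-node from /t/ onto /p'/ replaces those values with /t/'s: [−labial], [+coronal], [+anterior], [−distributed], [−strident]. Features outside Z-node ([constricted glottis], [spread glottis], [voice], …) stay as in /p'/.
This feature bundle is that of [t'], so /op'to/ surfaces as [ot'to].

[ot'to]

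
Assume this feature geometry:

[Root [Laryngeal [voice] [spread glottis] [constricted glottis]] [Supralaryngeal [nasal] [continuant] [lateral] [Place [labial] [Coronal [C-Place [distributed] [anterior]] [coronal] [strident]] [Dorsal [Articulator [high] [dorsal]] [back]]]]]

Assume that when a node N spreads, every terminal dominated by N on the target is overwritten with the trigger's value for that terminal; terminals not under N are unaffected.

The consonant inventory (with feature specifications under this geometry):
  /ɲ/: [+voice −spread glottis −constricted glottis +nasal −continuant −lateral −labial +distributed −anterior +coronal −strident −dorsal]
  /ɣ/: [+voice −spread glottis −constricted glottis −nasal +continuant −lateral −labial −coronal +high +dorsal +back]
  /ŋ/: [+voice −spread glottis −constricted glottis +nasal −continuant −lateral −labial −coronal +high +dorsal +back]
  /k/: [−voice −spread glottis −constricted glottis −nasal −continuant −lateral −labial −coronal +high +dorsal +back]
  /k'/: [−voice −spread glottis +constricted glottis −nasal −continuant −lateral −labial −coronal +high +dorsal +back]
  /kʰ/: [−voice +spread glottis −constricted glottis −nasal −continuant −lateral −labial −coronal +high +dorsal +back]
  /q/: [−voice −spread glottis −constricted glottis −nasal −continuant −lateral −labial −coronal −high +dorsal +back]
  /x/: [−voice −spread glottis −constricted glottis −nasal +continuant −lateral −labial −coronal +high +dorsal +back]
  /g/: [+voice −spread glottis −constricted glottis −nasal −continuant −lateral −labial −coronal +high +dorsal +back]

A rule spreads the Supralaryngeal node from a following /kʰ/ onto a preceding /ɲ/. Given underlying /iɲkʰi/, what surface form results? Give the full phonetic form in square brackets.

Terminals under Supralaryngeal in this geometry: [nasal], [continuant], [lateral], [labial], [distributed], [anterior], [coronal], [strident], [high], [dorsal], [back].
The target acquires /kʰ/'s values for everything under Supralaryngeal — [−nasal], [−continuant], [−lateral], [−labial], [−coronal], [+high], [+dorsal], [+back] — while keeping its own [voice], [spread glottis], [constricted glottis].
This feature bundle is that of [g], so /iɲkʰi/ surfaces as [igkʰi].

[igkʰi]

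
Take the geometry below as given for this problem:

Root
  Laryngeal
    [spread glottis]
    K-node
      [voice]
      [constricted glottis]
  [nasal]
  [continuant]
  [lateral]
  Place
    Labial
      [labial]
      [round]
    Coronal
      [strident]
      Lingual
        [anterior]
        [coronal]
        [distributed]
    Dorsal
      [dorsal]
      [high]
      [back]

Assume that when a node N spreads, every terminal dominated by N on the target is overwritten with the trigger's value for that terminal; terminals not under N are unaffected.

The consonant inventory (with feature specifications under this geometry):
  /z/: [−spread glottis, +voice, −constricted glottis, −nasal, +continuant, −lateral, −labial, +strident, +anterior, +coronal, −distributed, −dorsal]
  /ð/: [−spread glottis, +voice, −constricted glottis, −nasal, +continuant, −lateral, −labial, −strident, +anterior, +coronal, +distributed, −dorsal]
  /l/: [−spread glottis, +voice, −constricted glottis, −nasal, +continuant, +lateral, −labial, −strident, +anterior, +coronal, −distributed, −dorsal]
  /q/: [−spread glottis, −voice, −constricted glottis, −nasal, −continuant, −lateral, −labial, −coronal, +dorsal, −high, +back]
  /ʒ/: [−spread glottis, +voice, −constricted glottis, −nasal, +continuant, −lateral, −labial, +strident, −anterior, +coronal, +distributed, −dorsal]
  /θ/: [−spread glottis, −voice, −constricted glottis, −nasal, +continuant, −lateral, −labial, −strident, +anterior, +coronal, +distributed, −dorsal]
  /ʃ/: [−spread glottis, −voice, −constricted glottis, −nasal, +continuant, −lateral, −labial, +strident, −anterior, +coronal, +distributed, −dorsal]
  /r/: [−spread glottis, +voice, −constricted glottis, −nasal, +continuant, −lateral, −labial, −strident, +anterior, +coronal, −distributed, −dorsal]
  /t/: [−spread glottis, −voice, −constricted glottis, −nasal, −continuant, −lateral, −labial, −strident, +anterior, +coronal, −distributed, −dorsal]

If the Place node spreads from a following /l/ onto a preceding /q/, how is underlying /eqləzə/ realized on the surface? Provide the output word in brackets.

[etləzə]

Place immediately or transitively dominates [labial], [round], [strident], [anterior], [coronal], [distributed], [dorsal], [high], [back].
The target acquires /l/'s values for everything under Place — [−labial], [−strident], [+anterior], [+coronal], [−distributed], [−dorsal] — while keeping its own [spread glottis], [voice], [constricted glottis], ….
The resulting bundle matches /t/ in the inventory; substituting it for /q/ gives [etləzə].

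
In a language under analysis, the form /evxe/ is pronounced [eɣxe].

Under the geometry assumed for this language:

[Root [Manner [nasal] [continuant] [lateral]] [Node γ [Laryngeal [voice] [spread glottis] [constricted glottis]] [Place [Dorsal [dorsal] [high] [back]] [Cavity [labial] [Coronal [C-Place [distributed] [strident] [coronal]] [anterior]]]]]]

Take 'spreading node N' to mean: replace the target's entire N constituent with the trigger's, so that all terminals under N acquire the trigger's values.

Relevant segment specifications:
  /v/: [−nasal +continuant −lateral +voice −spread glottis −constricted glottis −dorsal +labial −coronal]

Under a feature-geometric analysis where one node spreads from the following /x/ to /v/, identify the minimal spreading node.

Place

/v/ and [ɣ] differ in [labial], [dorsal], [high], [back]; every other specified feature is identical.
The smallest constituent containing every changed terminal is Place — each of its daughters lacks at least one of the affected features.
Delinking /v/'s Place and associating /x/'s Place gives precisely the feature bundle of [ɣ].
[voice] — on which /x/ differs from /v/ — is unchanged, so neither Node γ nor anything higher can have spread; the constituent is no larger than Place.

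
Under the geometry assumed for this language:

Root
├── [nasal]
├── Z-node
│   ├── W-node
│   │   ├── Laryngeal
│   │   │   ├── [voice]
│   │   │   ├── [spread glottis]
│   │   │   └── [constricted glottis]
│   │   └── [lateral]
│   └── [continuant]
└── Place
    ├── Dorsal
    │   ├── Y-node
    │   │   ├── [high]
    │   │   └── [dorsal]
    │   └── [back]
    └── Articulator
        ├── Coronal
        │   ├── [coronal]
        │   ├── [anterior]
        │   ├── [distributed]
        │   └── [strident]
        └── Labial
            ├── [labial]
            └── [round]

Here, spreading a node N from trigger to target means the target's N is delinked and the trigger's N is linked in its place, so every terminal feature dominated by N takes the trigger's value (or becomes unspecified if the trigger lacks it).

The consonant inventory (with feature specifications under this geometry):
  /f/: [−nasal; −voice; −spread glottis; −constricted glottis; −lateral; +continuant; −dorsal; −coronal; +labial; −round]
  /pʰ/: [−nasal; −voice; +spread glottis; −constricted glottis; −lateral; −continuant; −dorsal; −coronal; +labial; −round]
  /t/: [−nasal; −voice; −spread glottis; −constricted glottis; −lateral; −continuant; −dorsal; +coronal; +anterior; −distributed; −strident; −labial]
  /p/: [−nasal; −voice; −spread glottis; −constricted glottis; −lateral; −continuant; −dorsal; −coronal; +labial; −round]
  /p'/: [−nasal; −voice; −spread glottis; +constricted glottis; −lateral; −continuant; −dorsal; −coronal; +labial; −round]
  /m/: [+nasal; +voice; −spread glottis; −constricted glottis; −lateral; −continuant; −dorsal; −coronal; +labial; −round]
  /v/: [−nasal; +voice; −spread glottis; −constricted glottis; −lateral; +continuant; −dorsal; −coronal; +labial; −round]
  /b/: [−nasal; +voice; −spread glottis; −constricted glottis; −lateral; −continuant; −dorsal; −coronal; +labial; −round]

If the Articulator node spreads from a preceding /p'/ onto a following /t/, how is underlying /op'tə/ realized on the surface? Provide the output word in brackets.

The Articulator node dominates the terminals [coronal], [anterior], [distributed], [strident], [labial], [round].
After delinking /t/'s Articulator and linking /p'/'s, the affected terminals become [−coronal], [+labial], [−round]; [nasal], [voice], [spread glottis], … (outside Articulator) are retained from /t/.
This feature bundle is that of [p], so /op'tə/ surfaces as [op'pə].

[op'pə]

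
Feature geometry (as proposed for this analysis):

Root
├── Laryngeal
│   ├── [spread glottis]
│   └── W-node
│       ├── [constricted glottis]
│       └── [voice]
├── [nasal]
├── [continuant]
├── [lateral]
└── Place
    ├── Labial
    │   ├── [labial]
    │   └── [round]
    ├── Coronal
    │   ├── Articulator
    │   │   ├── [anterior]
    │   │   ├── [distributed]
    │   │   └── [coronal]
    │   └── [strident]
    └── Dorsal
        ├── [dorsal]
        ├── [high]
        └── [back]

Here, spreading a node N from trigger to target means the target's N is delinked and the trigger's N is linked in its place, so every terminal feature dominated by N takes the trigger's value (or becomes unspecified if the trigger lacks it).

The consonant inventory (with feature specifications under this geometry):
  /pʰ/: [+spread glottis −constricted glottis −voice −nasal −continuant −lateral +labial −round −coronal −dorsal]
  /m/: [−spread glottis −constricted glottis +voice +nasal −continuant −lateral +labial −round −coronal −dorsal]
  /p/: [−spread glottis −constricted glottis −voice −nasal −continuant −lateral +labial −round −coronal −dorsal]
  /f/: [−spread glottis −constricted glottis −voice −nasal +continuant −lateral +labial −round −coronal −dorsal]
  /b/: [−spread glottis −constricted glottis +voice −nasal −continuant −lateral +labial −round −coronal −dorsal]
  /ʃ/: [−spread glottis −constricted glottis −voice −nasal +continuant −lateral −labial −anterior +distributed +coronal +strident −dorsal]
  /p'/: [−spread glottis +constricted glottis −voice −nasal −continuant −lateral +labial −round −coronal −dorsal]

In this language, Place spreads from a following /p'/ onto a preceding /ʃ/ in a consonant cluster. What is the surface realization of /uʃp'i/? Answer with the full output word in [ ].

Terminals under Place in this geometry: [labial], [round], [anterior], [distributed], [coronal], [strident], [dorsal], [high], [back].
Spreading Place from /p'/ onto /ʃ/ replaces those values with /p'/'s: [+labial], [−round], [−coronal], [−dorsal]. Features outside Place ([spread glottis], [constricted glottis], [voice], …) stay as in /ʃ/.
This feature bundle is that of [f], so /uʃp'i/ surfaces as [ufp'i].

[ufp'i]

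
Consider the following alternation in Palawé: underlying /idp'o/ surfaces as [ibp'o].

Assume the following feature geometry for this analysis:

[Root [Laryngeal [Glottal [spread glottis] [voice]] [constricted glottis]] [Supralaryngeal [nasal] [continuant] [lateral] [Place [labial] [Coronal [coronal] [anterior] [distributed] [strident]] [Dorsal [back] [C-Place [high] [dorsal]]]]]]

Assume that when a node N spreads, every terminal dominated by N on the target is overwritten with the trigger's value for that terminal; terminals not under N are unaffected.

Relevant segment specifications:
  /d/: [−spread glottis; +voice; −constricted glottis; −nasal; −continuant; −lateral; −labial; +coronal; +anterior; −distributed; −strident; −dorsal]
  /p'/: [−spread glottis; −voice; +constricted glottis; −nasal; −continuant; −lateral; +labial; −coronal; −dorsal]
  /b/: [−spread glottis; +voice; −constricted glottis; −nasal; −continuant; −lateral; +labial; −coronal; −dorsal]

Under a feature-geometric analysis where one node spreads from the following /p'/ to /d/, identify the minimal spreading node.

The alternation /d/ → [b] changes [labial], [coronal], [anterior], [distributed], [strident] and nothing else.
The smallest constituent containing every changed terminal is Place — each of its daughters lacks at least one of the affected features.
Delinking /d/'s Place and associating /p'/'s Place gives precisely the feature bundle of [b].
Features on which the two segments disagree outside Place, such as [constricted glottis], [voice], are unchanged — nothing dominating them spread, and Place is the minimal sufficient constituent.

Place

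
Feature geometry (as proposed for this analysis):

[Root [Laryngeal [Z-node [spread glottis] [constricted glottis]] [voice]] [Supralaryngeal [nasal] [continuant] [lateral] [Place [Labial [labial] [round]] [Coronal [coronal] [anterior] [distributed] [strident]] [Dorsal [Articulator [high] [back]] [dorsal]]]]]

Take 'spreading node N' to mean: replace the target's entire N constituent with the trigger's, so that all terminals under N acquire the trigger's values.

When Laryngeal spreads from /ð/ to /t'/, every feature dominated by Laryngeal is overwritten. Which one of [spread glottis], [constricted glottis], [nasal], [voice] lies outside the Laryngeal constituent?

The terminals dominated by Laryngeal are [spread glottis], [constricted glottis], [voice].
Of the listed options, [constricted glottis], [voice], [spread glottis] are among these and would be overwritten by spreading Laryngeal.
[nasal] attaches under Supralaryngeal, not under Laryngeal, so /t'/ retains its own value for [nasal].

[nasal]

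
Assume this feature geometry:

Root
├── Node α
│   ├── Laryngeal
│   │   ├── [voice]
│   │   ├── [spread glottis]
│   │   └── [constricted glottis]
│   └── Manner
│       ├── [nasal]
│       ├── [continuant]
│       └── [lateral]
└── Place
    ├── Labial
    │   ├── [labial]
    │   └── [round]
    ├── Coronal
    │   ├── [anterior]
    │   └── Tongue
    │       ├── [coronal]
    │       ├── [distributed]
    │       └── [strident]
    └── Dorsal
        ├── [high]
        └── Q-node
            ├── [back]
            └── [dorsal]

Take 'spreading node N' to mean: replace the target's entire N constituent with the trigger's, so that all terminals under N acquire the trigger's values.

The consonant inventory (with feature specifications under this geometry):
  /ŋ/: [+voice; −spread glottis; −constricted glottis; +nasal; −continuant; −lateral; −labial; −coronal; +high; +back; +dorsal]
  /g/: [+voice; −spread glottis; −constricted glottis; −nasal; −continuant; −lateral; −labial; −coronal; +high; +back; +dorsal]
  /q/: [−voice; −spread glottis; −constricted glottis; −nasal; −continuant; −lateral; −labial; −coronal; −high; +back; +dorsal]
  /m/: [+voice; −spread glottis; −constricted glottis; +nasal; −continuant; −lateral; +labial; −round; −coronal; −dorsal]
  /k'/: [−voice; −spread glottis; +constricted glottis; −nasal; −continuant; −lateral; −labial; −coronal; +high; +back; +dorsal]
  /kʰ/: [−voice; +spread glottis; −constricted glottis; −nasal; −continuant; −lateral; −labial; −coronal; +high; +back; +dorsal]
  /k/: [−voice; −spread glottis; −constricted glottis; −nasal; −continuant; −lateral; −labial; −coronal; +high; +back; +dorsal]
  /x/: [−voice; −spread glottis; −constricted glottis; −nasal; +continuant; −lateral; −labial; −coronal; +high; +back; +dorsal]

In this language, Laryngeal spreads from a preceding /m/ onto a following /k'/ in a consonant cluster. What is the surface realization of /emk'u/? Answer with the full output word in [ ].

[emgu]

Laryngeal immediately or transitively dominates [voice], [spread glottis], [constricted glottis].
After delinking /k'/'s Laryngeal and linking /m/'s, the affected terminals become [+voice], [−spread glottis], [−constricted glottis]; [nasal], [continuant], [lateral], … (outside Laryngeal) are retained from /k'/.
Among the inventory, only /g/ has exactly this specification, giving the surface form [emgu].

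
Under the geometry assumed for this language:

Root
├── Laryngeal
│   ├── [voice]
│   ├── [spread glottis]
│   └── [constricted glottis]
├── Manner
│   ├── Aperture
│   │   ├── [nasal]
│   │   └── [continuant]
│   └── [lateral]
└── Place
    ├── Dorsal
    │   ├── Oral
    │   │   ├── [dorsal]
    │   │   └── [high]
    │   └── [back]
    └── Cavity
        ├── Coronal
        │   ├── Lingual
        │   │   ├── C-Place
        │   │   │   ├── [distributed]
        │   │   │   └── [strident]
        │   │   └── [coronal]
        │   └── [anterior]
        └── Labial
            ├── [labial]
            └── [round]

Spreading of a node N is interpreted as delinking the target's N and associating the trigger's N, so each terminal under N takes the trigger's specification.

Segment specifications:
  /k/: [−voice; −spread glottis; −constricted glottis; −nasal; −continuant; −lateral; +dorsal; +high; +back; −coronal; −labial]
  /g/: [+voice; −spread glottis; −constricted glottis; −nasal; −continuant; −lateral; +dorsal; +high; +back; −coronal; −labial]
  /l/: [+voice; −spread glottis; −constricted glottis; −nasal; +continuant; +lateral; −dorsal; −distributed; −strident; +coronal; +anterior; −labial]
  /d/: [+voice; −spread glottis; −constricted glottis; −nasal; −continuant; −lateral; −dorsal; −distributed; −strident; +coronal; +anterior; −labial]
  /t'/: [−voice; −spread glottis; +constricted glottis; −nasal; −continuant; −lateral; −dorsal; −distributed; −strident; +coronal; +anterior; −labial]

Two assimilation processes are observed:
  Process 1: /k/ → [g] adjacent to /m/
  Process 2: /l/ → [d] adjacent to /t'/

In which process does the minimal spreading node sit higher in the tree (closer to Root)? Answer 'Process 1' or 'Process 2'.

Process 1 alters [voice]; the lowest dominating node is [voice] (depth 2 from Root).
Process 2: the features that change are [continuant], [lateral]; the minimal node is Manner (depth 1).
Manner is closer to Root than [voice], so Process 2 spreads the higher node.

Process 2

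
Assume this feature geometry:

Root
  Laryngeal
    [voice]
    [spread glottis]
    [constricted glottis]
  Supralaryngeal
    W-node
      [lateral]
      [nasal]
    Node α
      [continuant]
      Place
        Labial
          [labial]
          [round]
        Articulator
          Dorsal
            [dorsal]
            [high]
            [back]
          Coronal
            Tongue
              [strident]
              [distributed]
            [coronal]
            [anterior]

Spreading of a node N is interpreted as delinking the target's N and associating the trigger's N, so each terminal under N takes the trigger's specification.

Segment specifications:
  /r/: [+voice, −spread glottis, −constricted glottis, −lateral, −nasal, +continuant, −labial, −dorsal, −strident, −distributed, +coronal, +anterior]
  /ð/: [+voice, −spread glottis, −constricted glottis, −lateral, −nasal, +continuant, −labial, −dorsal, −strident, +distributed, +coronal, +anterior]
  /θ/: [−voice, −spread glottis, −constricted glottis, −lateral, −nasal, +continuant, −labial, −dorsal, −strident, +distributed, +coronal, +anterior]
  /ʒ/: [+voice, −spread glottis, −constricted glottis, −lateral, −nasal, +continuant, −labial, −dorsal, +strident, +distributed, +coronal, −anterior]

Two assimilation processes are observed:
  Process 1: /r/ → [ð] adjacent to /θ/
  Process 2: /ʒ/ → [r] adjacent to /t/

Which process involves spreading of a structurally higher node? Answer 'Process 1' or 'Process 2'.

Process 1: the feature that changes is [distributed]; the minimal node is [distributed] (depth 7).
In Process 2, [anterior], [distributed], [strident] change, so the minimal spreading node is Coronal at depth 5.
Depth 5 < depth 7; Process 2 involves the structurally higher constituent Coronal.

Process 2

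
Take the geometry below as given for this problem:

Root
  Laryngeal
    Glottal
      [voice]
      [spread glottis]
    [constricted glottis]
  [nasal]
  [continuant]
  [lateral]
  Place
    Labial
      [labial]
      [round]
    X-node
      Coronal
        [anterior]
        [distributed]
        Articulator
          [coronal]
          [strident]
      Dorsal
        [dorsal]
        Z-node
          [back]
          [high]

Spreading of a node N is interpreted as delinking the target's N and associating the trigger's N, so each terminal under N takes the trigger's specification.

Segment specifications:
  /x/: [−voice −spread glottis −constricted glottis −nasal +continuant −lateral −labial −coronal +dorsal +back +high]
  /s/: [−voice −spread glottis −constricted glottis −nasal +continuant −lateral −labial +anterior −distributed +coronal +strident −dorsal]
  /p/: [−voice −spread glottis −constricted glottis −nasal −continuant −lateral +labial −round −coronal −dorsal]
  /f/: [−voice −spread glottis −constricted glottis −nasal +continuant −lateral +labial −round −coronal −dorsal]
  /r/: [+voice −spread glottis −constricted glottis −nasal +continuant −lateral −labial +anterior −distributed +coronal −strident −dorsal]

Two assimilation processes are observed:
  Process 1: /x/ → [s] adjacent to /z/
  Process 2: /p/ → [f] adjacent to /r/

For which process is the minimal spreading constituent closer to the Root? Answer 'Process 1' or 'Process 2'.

Process 2

Process 1: the features that change are [coronal], [anterior], [distributed], [strident], [dorsal], [high], [back]; the minimal node is X-node (depth 2).
Process 2 alters [continuant]; the lowest dominating node is [continuant] (depth 1 from Root).
[continuant] (depth 1) sits above X-node (depth 2), making Process 2 the one with the higher spreading node.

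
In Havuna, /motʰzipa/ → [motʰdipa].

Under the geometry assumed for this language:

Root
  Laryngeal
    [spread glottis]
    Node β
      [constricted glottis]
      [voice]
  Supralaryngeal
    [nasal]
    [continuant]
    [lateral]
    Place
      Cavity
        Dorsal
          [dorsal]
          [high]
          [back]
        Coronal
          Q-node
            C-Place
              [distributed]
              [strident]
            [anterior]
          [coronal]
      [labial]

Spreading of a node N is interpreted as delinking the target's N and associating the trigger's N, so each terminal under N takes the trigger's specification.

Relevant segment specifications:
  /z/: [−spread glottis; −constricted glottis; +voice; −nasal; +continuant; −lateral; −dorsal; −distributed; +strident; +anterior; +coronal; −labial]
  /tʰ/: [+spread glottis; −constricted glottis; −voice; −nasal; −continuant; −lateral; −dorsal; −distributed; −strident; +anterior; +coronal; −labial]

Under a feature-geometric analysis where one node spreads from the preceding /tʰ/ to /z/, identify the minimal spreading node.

Supralaryngeal

Feature comparison: [continuant], [strident] differ between /z/ and [d]; the remaining terminals match.
The smallest constituent containing every changed terminal is Supralaryngeal — each of its daughters lacks at least one of the affected features.
If Supralaryngeal spreads, every terminal under it takes /tʰ/'s value, producing [d] as observed.
Had Root spread, [voice], [spread glottis] would have taken /tʰ/'s values; they stay as in /z/, confirming the spreading constituent is exactly Supralaryngeal.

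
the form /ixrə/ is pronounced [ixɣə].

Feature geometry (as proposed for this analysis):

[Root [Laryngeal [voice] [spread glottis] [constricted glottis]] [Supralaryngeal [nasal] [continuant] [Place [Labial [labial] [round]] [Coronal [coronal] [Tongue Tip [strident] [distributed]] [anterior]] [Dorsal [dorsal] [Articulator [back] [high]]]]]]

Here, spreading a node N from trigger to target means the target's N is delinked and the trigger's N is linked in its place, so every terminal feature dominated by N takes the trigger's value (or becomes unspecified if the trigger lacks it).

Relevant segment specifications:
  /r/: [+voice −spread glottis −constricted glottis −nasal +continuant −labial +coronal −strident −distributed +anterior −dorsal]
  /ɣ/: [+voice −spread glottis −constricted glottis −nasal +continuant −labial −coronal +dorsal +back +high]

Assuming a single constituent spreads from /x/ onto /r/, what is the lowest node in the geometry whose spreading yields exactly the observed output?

Comparing /r/ with its surface form [ɣ], the features that change are [coronal], [anterior], [distributed], [strident], [dorsal], [high], [back].
In this geometry the lowest node dominating all of them is Place: every daughter of Place dominates only a proper subset, so no lower node suffices.
If Place spreads, every terminal under it takes /x/'s value, producing [ɣ] as observed.
[voice], a feature on which the two segments disagree outside Place, is unchanged — nothing dominating it spread, and Place is the minimal sufficient constituent.

Place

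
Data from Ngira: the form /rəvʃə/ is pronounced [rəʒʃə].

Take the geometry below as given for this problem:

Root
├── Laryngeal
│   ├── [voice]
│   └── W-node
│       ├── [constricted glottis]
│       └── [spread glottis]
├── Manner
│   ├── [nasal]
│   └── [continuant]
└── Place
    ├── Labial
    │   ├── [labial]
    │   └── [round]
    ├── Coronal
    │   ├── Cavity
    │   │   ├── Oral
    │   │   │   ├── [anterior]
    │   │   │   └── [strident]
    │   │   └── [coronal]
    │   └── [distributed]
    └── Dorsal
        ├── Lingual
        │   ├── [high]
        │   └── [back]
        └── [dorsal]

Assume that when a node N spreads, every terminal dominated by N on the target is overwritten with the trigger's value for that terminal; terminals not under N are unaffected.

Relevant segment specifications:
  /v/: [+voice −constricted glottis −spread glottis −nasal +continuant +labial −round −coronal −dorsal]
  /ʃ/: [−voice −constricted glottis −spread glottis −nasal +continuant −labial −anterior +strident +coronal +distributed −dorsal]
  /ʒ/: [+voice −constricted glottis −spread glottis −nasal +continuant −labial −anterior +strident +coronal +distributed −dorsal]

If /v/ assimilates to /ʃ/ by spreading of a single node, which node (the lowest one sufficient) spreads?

The alternation /v/ → [ʒ] changes [labial], [round], [coronal], [anterior], [distributed], [strident] and nothing else.
The smallest constituent containing every changed terminal is Place — each of its daughters lacks at least one of the affected features.
If Place spreads, every terminal under it takes /ʃ/'s value, producing [ʒ] as observed.
[voice] — on which /ʃ/ differs from /v/ — is unchanged, so Root cannot have spread; the constituent is no larger than Place.

Place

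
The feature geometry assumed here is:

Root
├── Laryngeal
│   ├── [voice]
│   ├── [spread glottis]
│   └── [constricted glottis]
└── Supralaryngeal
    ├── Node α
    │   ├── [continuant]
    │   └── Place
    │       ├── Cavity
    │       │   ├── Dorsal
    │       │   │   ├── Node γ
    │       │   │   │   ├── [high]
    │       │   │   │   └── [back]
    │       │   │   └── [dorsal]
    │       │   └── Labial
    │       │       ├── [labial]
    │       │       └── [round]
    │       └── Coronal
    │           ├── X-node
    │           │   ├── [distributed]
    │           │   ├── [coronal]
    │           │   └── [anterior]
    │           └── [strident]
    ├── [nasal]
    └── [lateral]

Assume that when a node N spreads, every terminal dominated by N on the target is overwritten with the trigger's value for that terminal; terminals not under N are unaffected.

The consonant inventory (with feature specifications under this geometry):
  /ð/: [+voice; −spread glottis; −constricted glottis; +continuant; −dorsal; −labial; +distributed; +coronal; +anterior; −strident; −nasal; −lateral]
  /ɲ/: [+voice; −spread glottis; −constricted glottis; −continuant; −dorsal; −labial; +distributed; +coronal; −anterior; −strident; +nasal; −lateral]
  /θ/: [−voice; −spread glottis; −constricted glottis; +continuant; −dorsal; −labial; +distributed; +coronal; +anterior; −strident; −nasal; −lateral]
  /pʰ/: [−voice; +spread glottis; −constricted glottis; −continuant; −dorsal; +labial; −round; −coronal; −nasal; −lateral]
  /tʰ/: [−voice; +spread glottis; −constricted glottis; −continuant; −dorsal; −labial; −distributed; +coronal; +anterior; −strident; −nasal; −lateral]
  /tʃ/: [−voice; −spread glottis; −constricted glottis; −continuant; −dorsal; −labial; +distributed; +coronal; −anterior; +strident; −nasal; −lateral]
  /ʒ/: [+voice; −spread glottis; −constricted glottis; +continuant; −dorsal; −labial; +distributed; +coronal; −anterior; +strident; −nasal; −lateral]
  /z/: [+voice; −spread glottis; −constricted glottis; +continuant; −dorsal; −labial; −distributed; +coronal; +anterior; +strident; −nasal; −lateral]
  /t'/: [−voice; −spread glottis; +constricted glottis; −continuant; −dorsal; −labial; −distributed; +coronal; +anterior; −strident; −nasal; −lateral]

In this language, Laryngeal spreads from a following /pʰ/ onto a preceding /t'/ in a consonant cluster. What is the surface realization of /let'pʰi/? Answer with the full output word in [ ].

[letʰpʰi]

The Laryngeal node dominates the terminals [voice], [spread glottis], [constricted glottis].
After delinking /t'/'s Laryngeal and linking /pʰ/'s, the affected terminals become [−voice], [+spread glottis], [−constricted glottis]; [continuant], [dorsal], [labial], … (outside Laryngeal) are retained from /t'/.
This feature bundle is that of [tʰ], so /let'pʰi/ surfaces as [letʰpʰi].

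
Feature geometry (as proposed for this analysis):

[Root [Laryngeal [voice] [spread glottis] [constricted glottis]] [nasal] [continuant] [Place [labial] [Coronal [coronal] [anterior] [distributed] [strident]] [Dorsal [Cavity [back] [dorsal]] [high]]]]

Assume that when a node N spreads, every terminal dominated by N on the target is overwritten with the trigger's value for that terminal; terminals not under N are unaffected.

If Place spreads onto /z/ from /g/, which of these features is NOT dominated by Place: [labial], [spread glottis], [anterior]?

Place dominates exactly [labial], [coronal], [anterior], [distributed], [strident], [back], [dorsal], [high].
Of the listed options, [labial], [anterior] are among these and would be overwritten by spreading Place.
[spread glottis] attaches under Laryngeal, not under Place, so /z/ retains its own value for [spread glottis].

[spread glottis]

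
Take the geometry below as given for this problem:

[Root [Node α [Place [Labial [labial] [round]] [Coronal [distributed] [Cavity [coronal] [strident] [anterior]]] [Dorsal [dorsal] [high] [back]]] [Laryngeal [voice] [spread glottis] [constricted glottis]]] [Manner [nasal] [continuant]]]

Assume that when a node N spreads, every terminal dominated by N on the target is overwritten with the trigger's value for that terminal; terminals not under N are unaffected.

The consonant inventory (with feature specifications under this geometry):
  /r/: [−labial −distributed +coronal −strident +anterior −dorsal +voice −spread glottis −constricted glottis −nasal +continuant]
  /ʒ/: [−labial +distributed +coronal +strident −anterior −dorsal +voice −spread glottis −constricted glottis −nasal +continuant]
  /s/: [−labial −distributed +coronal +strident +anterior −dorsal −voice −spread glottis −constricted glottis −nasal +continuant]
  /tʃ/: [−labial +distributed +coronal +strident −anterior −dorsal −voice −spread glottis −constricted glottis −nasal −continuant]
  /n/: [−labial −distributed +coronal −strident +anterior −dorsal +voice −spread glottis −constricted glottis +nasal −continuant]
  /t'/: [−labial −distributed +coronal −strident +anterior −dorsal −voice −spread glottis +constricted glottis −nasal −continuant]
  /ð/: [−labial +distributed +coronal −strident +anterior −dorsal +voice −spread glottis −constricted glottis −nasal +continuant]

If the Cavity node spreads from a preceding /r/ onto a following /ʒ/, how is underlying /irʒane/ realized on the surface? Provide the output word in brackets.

[irðane]

The Cavity node dominates the terminals [coronal], [strident], [anterior].
Spreading Cavity from /r/ onto /ʒ/ replaces those values with /r/'s: [+coronal], [−strident], [+anterior]. Features outside Cavity ([labial], [distributed], [dorsal], …) stay as in /ʒ/.
The resulting bundle matches /ð/ in the inventory; substituting it for /ʒ/ gives [irðane].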